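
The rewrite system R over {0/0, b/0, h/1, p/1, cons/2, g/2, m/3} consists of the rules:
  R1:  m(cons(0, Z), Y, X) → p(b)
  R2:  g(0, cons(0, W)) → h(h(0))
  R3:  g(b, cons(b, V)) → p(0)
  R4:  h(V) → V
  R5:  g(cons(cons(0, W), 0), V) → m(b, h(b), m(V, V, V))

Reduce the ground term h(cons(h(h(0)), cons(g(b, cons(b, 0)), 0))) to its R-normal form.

cons(0, cons(p(0), 0))

1. h(cons(h(h(0)), cons(g(b, cons(b, 0)), 0)))  →  cons(h(h(0)), cons(g(b, cons(b, 0)), 0))   [R4 at ε]
2. cons(h(h(0)), cons(g(b, cons(b, 0)), 0))  →  cons(h(0), cons(g(b, cons(b, 0)), 0))   [R4 at 1]
3. cons(h(0), cons(g(b, cons(b, 0)), 0))  →  cons(0, cons(g(b, cons(b, 0)), 0))   [R4 at 1]
4. cons(0, cons(g(b, cons(b, 0)), 0))  →  cons(0, cons(p(0), 0))   [R3 at 2.1]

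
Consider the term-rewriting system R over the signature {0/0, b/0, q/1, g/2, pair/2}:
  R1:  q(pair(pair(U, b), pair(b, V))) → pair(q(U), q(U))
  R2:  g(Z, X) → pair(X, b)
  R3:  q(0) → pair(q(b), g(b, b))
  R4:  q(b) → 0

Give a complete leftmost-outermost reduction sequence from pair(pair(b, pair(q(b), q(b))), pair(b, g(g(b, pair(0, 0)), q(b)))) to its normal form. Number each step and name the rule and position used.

pair(pair(b, pair(0, 0)), pair(b, pair(0, b)))

1. pair(pair(b, pair(q(b), q(b))), pair(b, g(g(b, pair(0, 0)), q(b))))  →  pair(pair(b, pair(0, q(b))), pair(b, g(g(b, pair(0, 0)), q(b))))   [R4 at 1.2.1]
2. pair(pair(b, pair(0, q(b))), pair(b, g(g(b, pair(0, 0)), q(b))))  →  pair(pair(b, pair(0, 0)), pair(b, g(g(b, pair(0, 0)), q(b))))   [R4 at 1.2.2]
3. pair(pair(b, pair(0, 0)), pair(b, g(g(b, pair(0, 0)), q(b))))  →  pair(pair(b, pair(0, 0)), pair(b, pair(q(b), b)))   [R2 at 2.2]
4. pair(pair(b, pair(0, 0)), pair(b, pair(q(b), b)))  →  pair(pair(b, pair(0, 0)), pair(b, pair(0, b)))   [R4 at 2.2.1]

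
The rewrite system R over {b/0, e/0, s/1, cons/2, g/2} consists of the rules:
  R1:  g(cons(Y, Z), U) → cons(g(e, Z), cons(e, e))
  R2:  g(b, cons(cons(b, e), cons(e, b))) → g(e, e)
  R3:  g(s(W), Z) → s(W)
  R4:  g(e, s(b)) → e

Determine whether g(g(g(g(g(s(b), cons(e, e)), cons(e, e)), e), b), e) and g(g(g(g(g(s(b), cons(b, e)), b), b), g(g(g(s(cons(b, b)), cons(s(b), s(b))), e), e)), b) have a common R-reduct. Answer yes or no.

yes — NF(t₁) = s(b), NF(t₂) = s(b)

Reduce t₁ = g(g(g(g(g(s(b), cons(e, e)), cons(e, e)), e), b), e):
1. g(g(g(g(g(s(b), cons(e, e)), cons(e, e)), e), b), e)  →  g(g(g(g(s(b), cons(e, e)), e), b), e)   [R3 at 1.1.1.1]
2. g(g(g(g(s(b), cons(e, e)), e), b), e)  →  g(g(g(s(b), e), b), e)   [R3 at 1.1.1]
3. g(g(g(s(b), e), b), e)  →  g(g(s(b), b), e)   [R3 at 1.1]
4. g(g(s(b), b), e)  →  g(s(b), e)   [R3 at 1]
5. g(s(b), e)  →  s(b)   [R3 at ε]

Reduce t₂ = g(g(g(g(g(s(b), cons(b, e)), b), b), g(g(g(s(cons(b, b)), cons(s(b), s(b))), e), e)), b):
1. g(g(g(g(g(s(b), cons(b, e)), b), b), g(g(g(s(cons(b, b)), cons(s(b), s(b))), e), e)), b)  →  g(g(g(g(s(b), b), b), g(g(g(s(cons(b, b)), cons(s(b), s(b))), e), e)), b)   [R3 at 1.1.1.1]
2. g(g(g(g(s(b), b), b), g(g(g(s(cons(b, b)), cons(s(b), s(b))), e), e)), b)  →  g(g(g(s(b), b), g(g(g(s(cons(b, b)), cons(s(b), s(b))), e), e)), b)   [R3 at 1.1.1]
3. g(g(g(s(b), b), g(g(g(s(cons(b, b)), cons(s(b), s(b))), e), e)), b)  →  g(g(s(b), g(g(g(s(cons(b, b)), cons(s(b), s(b))), e), e)), b)   [R3 at 1.1]
4. g(g(s(b), g(g(g(s(cons(b, b)), cons(s(b), s(b))), e), e)), b)  →  g(s(b), b)   [R3 at 1]
5. g(s(b), b)  →  s(b)   [R3 at ε]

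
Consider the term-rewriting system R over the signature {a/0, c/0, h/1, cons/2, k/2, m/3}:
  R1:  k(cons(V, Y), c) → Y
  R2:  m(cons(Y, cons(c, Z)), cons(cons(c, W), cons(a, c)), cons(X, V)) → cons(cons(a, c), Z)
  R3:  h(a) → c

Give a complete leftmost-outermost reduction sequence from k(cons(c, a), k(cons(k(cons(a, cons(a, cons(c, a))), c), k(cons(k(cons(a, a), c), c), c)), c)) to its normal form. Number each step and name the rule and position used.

1. k(cons(c, a), k(cons(k(cons(a, cons(a, cons(c, a))), c), k(cons(k(cons(a, a), c), c), c)), c))  →  k(cons(c, a), k(cons(k(cons(a, a), c), c), c))   [R1 at 2]
2. k(cons(c, a), k(cons(k(cons(a, a), c), c), c))  →  k(cons(c, a), c)   [R1 at 2]
3. k(cons(c, a), c)  →  a   [R1 at ε]

a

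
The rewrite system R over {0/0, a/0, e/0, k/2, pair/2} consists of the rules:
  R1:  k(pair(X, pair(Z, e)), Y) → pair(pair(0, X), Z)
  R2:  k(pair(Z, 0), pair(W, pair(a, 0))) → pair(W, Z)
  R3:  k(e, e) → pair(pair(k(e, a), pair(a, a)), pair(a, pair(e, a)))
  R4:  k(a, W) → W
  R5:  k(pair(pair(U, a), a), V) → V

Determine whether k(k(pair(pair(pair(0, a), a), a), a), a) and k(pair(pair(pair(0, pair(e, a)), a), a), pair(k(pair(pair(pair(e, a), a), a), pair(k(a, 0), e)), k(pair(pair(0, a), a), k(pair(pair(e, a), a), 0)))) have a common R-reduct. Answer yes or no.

Reduce t₁ = k(k(pair(pair(pair(0, a), a), a), a), a):
1. k(k(pair(pair(pair(0, a), a), a), a), a)  →  k(a, a)   [R5 at 1]
2. k(a, a)  →  a   [R4 at ε]

Reduce t₂ = k(pair(pair(pair(0, pair(e, a)), a), a), pair(k(pair(pair(pair(e, a), a), a), pair(k(a, 0), e)), k(pair(pair(0, a), a), k(pair(pair(e, a), a), 0)))):
1. k(pair(pair(pair(0, pair(e, a)), a), a), pair(k(pair(pair(pair(e, a), a), a), pair(k(a, 0), e)), k(pair(pair(0, a), a), k(pair(pair(e, a), a), 0))))  →  pair(k(pair(pair(pair(e, a), a), a), pair(k(a, 0), e)), k(pair(pair(0, a), a), k(pair(pair(e, a), a), 0)))   [R5 at ε]
2. pair(k(pair(pair(pair(e, a), a), a), pair(k(a, 0), e)), k(pair(pair(0, a), a), k(pair(pair(e, a), a), 0)))  →  pair(pair(k(a, 0), e), k(pair(pair(0, a), a), k(pair(pair(e, a), a), 0)))   [R5 at 1]
3. pair(pair(k(a, 0), e), k(pair(pair(0, a), a), k(pair(pair(e, a), a), 0)))  →  pair(pair(0, e), k(pair(pair(0, a), a), k(pair(pair(e, a), a), 0)))   [R4 at 1.1]
4. pair(pair(0, e), k(pair(pair(0, a), a), k(pair(pair(e, a), a), 0)))  →  pair(pair(0, e), k(pair(pair(e, a), a), 0))   [R5 at 2]
5. pair(pair(0, e), k(pair(pair(e, a), a), 0))  →  pair(pair(0, e), 0)   [R5 at 2]

no — NF(t₁) = a, NF(t₂) = pair(pair(0, e), 0)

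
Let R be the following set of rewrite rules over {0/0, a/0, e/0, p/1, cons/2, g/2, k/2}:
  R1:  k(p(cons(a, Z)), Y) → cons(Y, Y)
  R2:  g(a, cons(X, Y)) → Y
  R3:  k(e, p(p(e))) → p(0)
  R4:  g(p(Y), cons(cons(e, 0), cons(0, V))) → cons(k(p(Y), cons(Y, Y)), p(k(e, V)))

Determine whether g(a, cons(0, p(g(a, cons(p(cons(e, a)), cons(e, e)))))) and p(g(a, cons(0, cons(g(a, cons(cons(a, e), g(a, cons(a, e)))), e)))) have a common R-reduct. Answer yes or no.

Reduce t₁ = g(a, cons(0, p(g(a, cons(p(cons(e, a)), cons(e, e)))))):
1. g(a, cons(0, p(g(a, cons(p(cons(e, a)), cons(e, e))))))  →  p(g(a, cons(p(cons(e, a)), cons(e, e))))   [R2 at ε]
2. p(g(a, cons(p(cons(e, a)), cons(e, e))))  →  p(cons(e, e))   [R2 at 1]

Reduce t₂ = p(g(a, cons(0, cons(g(a, cons(cons(a, e), g(a, cons(a, e)))), e)))):
1. p(g(a, cons(0, cons(g(a, cons(cons(a, e), g(a, cons(a, e)))), e))))  →  p(cons(g(a, cons(cons(a, e), g(a, cons(a, e)))), e))   [R2 at 1]
2. p(cons(g(a, cons(cons(a, e), g(a, cons(a, e)))), e))  →  p(cons(g(a, cons(a, e)), e))   [R2 at 1.1]
3. p(cons(g(a, cons(a, e)), e))  →  p(cons(e, e))   [R2 at 1.1]

yes — NF(t₁) = p(cons(e, e)), NF(t₂) = p(cons(e, e))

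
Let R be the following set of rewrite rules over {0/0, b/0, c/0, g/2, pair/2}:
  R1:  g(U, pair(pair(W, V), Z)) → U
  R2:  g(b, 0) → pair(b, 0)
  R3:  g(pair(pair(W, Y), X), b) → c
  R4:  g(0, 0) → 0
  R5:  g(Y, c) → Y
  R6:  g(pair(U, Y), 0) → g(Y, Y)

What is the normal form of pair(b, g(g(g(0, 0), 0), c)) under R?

pair(b, 0)

1. pair(b, g(g(g(0, 0), 0), c))  →  pair(b, g(g(0, 0), 0))   [R5 at 2]
2. pair(b, g(g(0, 0), 0))  →  pair(b, g(0, 0))   [R4 at 2.1]
3. pair(b, g(0, 0))  →  pair(b, 0)   [R4 at 2]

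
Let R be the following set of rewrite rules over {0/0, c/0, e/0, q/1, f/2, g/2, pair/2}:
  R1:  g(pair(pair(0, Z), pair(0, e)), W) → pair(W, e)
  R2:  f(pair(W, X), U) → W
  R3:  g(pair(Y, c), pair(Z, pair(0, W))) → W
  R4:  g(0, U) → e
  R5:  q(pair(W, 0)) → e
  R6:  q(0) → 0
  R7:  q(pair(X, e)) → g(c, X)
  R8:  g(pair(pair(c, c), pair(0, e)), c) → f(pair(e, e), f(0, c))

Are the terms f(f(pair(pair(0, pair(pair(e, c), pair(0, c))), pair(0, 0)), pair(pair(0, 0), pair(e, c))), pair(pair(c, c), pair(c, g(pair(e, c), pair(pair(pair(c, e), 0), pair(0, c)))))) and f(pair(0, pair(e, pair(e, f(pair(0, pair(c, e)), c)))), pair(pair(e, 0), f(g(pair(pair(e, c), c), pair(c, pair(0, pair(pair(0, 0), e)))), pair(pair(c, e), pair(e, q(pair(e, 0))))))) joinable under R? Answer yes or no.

Reduce t₁ = f(f(pair(pair(0, pair(pair(e, c), pair(0, c))), pair(0, 0)), pair(pair(0, 0), pair(e, c))), pair(pair(c, c), pair(c, g(pair(e, c), pair(pair(pair(c, e), 0), pair(0, c)))))):
1. f(f(pair(pair(0, pair(pair(e, c), pair(0, c))), pair(0, 0)), pair(pair(0, 0), pair(e, c))), pair(pair(c, c), pair(c, g(pair(e, c), pair(pair(pair(c, e), 0), pair(0, c))))))  →  f(pair(0, pair(pair(e, c), pair(0, c))), pair(pair(c, c), pair(c, g(pair(e, c), pair(pair(pair(c, e), 0), pair(0, c))))))   [R2 at 1]
2. f(pair(0, pair(pair(e, c), pair(0, c))), pair(pair(c, c), pair(c, g(pair(e, c), pair(pair(pair(c, e), 0), pair(0, c))))))  →  0   [R2 at ε]

Reduce t₂ = f(pair(0, pair(e, pair(e, f(pair(0, pair(c, e)), c)))), pair(pair(e, 0), f(g(pair(pair(e, c), c), pair(c, pair(0, pair(pair(0, 0), e)))), pair(pair(c, e), pair(e, q(pair(e, 0))))))):
1. f(pair(0, pair(e, pair(e, f(pair(0, pair(c, e)), c)))), pair(pair(e, 0), f(g(pair(pair(e, c), c), pair(c, pair(0, pair(pair(0, 0), e)))), pair(pair(c, e), pair(e, q(pair(e, 0)))))))  →  0   [R2 at ε]

yes — NF(t₁) = 0, NF(t₂) = 0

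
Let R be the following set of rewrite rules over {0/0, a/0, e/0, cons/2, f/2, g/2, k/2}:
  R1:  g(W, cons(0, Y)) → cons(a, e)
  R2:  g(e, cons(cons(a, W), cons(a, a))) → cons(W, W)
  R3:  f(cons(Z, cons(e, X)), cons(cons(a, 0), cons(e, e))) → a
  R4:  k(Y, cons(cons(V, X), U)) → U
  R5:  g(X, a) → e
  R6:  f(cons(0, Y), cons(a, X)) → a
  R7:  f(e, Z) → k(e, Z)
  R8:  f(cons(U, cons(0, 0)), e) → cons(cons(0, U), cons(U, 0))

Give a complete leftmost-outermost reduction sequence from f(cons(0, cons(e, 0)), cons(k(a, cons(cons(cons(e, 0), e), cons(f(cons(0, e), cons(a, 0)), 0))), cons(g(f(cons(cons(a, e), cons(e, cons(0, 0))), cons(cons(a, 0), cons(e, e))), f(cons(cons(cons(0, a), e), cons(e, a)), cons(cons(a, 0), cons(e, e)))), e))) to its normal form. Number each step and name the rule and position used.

1. f(cons(0, cons(e, 0)), cons(k(a, cons(cons(cons(e, 0), e), cons(f(cons(0, e), cons(a, 0)), 0))), cons(g(f(cons(cons(a, e), cons(e, cons(0, 0))), cons(cons(a, 0), cons(e, e))), f(cons(cons(cons(0, a), e), cons(e, a)), cons(cons(a, 0), cons(e, e)))), e)))  →  f(cons(0, cons(e, 0)), cons(cons(f(cons(0, e), cons(a, 0)), 0), cons(g(f(cons(cons(a, e), cons(e, cons(0, 0))), cons(cons(a, 0), cons(e, e))), f(cons(cons(cons(0, a), e), cons(e, a)), cons(cons(a, 0), cons(e, e)))), e)))   [R4 at 2.1]
2. f(cons(0, cons(e, 0)), cons(cons(f(cons(0, e), cons(a, 0)), 0), cons(g(f(cons(cons(a, e), cons(e, cons(0, 0))), cons(cons(a, 0), cons(e, e))), f(cons(cons(cons(0, a), e), cons(e, a)), cons(cons(a, 0), cons(e, e)))), e)))  →  f(cons(0, cons(e, 0)), cons(cons(a, 0), cons(g(f(cons(cons(a, e), cons(e, cons(0, 0))), cons(cons(a, 0), cons(e, e))), f(cons(cons(cons(0, a), e), cons(e, a)), cons(cons(a, 0), cons(e, e)))), e)))   [R6 at 2.1.1]
3. f(cons(0, cons(e, 0)), cons(cons(a, 0), cons(g(f(cons(cons(a, e), cons(e, cons(0, 0))), cons(cons(a, 0), cons(e, e))), f(cons(cons(cons(0, a), e), cons(e, a)), cons(cons(a, 0), cons(e, e)))), e)))  →  f(cons(0, cons(e, 0)), cons(cons(a, 0), cons(g(a, f(cons(cons(cons(0, a), e), cons(e, a)), cons(cons(a, 0), cons(e, e)))), e)))   [R3 at 2.2.1.1]
4. f(cons(0, cons(e, 0)), cons(cons(a, 0), cons(g(a, f(cons(cons(cons(0, a), e), cons(e, a)), cons(cons(a, 0), cons(e, e)))), e)))  →  f(cons(0, cons(e, 0)), cons(cons(a, 0), cons(g(a, a), e)))   [R3 at 2.2.1.2]
5. f(cons(0, cons(e, 0)), cons(cons(a, 0), cons(g(a, a), e)))  →  f(cons(0, cons(e, 0)), cons(cons(a, 0), cons(e, e)))   [R5 at 2.2.1]
6. f(cons(0, cons(e, 0)), cons(cons(a, 0), cons(e, e)))  →  a   [R3 at ε]

a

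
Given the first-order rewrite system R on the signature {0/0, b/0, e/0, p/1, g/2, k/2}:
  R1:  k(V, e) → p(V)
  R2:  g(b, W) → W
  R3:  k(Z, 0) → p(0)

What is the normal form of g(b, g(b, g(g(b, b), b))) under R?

1. g(b, g(b, g(g(b, b), b)))  →  g(b, g(g(b, b), b))   [R2 at ε]
2. g(b, g(g(b, b), b))  →  g(g(b, b), b)   [R2 at ε]
3. g(g(b, b), b)  →  g(b, b)   [R2 at 1]
4. g(b, b)  →  b   [R2 at ε]

b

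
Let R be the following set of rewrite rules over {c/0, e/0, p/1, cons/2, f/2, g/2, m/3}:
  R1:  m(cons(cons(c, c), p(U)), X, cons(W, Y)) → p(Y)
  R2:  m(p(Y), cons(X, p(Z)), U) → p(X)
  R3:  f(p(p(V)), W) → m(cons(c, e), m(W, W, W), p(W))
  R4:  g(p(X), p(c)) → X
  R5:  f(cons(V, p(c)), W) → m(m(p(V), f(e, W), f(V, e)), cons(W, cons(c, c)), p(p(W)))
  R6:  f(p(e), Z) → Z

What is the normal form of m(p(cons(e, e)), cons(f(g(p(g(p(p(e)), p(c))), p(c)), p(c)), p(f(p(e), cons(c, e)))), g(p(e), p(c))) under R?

p(p(c))

1. m(p(cons(e, e)), cons(f(g(p(g(p(p(e)), p(c))), p(c)), p(c)), p(f(p(e), cons(c, e)))), g(p(e), p(c)))  →  p(f(g(p(g(p(p(e)), p(c))), p(c)), p(c)))   [R2 at ε]
2. p(f(g(p(g(p(p(e)), p(c))), p(c)), p(c)))  →  p(f(g(p(p(e)), p(c)), p(c)))   [R4 at 1.1]
3. p(f(g(p(p(e)), p(c)), p(c)))  →  p(f(p(e), p(c)))   [R4 at 1.1]
4. p(f(p(e), p(c)))  →  p(p(c))   [R6 at 1]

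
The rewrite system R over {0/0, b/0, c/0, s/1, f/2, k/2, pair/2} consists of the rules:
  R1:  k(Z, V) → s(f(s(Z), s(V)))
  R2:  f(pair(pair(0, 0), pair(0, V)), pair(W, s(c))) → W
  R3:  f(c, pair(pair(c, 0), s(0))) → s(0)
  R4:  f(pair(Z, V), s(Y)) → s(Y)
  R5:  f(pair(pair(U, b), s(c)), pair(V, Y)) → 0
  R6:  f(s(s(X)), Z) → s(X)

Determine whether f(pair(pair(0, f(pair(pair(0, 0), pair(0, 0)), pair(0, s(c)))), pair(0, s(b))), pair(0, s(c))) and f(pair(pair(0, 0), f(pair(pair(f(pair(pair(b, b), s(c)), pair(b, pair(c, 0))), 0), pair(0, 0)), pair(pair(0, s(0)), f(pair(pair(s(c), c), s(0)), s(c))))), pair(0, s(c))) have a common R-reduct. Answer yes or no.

yes — NF(t₁) = 0, NF(t₂) = 0

Reduce t₁ = f(pair(pair(0, f(pair(pair(0, 0), pair(0, 0)), pair(0, s(c)))), pair(0, s(b))), pair(0, s(c))):
1. f(pair(pair(0, f(pair(pair(0, 0), pair(0, 0)), pair(0, s(c)))), pair(0, s(b))), pair(0, s(c)))  →  f(pair(pair(0, 0), pair(0, s(b))), pair(0, s(c)))   [R2 at 1.1.2]
2. f(pair(pair(0, 0), pair(0, s(b))), pair(0, s(c)))  →  0   [R2 at ε]

Reduce t₂ = f(pair(pair(0, 0), f(pair(pair(f(pair(pair(b, b), s(c)), pair(b, pair(c, 0))), 0), pair(0, 0)), pair(pair(0, s(0)), f(pair(pair(s(c), c), s(0)), s(c))))), pair(0, s(c))):
1. f(pair(pair(0, 0), f(pair(pair(f(pair(pair(b, b), s(c)), pair(b, pair(c, 0))), 0), pair(0, 0)), pair(pair(0, s(0)), f(pair(pair(s(c), c), s(0)), s(c))))), pair(0, s(c)))  →  f(pair(pair(0, 0), f(pair(pair(0, 0), pair(0, 0)), pair(pair(0, s(0)), f(pair(pair(s(c), c), s(0)), s(c))))), pair(0, s(c)))   [R5 at 1.2.1.1.1]
2. f(pair(pair(0, 0), f(pair(pair(0, 0), pair(0, 0)), pair(pair(0, s(0)), f(pair(pair(s(c), c), s(0)), s(c))))), pair(0, s(c)))  →  f(pair(pair(0, 0), f(pair(pair(0, 0), pair(0, 0)), pair(pair(0, s(0)), s(c)))), pair(0, s(c)))   [R4 at 1.2.2.2]
3. f(pair(pair(0, 0), f(pair(pair(0, 0), pair(0, 0)), pair(pair(0, s(0)), s(c)))), pair(0, s(c)))  →  f(pair(pair(0, 0), pair(0, s(0))), pair(0, s(c)))   [R2 at 1.2]
4. f(pair(pair(0, 0), pair(0, s(0))), pair(0, s(c)))  →  0   [R2 at ε]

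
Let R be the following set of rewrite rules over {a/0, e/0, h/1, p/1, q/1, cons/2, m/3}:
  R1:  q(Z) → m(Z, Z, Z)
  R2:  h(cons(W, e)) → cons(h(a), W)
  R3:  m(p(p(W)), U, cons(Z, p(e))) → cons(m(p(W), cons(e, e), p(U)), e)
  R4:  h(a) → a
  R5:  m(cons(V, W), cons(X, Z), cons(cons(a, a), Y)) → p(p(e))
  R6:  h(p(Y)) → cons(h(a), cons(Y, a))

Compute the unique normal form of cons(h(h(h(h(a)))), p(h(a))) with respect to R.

cons(a, p(a))

1. cons(h(h(h(h(a)))), p(h(a)))  →  cons(h(h(h(a))), p(h(a)))   [R4 at 1.1.1.1]
2. cons(h(h(h(a))), p(h(a)))  →  cons(h(h(a)), p(h(a)))   [R4 at 1.1.1]
3. cons(h(h(a)), p(h(a)))  →  cons(h(a), p(h(a)))   [R4 at 1.1]
4. cons(h(a), p(h(a)))  →  cons(a, p(h(a)))   [R4 at 1]
5. cons(a, p(h(a)))  →  cons(a, p(a))   [R4 at 2.1]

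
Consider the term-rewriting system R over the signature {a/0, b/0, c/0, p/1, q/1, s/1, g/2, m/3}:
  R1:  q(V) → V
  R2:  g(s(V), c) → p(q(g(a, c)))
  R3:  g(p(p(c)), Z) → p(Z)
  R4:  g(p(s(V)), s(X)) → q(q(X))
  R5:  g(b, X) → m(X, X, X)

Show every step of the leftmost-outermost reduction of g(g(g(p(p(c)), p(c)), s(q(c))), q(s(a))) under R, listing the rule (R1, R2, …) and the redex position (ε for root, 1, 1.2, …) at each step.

1. g(g(g(p(p(c)), p(c)), s(q(c))), q(s(a)))  →  g(g(p(p(c)), s(q(c))), q(s(a)))   [R3 at 1.1]
2. g(g(p(p(c)), s(q(c))), q(s(a)))  →  g(p(s(q(c))), q(s(a)))   [R3 at 1]
3. g(p(s(q(c))), q(s(a)))  →  g(p(s(c)), q(s(a)))   [R1 at 1.1.1]
4. g(p(s(c)), q(s(a)))  →  g(p(s(c)), s(a))   [R1 at 2]
5. g(p(s(c)), s(a))  →  q(q(a))   [R4 at ε]
6. q(q(a))  →  q(a)   [R1 at ε]
7. q(a)  →  a   [R1 at ε]

a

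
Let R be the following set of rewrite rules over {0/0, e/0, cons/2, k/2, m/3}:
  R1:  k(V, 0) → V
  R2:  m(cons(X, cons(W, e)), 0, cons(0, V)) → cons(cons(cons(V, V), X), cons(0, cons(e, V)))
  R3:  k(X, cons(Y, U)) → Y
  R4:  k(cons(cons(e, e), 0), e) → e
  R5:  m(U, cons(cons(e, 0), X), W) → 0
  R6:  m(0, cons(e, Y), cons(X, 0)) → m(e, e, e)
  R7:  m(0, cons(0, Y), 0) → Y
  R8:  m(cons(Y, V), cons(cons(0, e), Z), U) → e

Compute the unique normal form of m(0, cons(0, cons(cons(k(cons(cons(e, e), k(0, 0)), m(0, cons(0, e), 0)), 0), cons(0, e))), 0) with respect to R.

cons(cons(e, 0), cons(0, e))

1. m(0, cons(0, cons(cons(k(cons(cons(e, e), k(0, 0)), m(0, cons(0, e), 0)), 0), cons(0, e))), 0)  →  cons(cons(k(cons(cons(e, e), k(0, 0)), m(0, cons(0, e), 0)), 0), cons(0, e))   [R7 at ε]
2. cons(cons(k(cons(cons(e, e), k(0, 0)), m(0, cons(0, e), 0)), 0), cons(0, e))  →  cons(cons(k(cons(cons(e, e), 0), m(0, cons(0, e), 0)), 0), cons(0, e))   [R1 at 1.1.1.2]
3. cons(cons(k(cons(cons(e, e), 0), m(0, cons(0, e), 0)), 0), cons(0, e))  →  cons(cons(k(cons(cons(e, e), 0), e), 0), cons(0, e))   [R7 at 1.1.2]
4. cons(cons(k(cons(cons(e, e), 0), e), 0), cons(0, e))  →  cons(cons(e, 0), cons(0, e))   [R4 at 1.1]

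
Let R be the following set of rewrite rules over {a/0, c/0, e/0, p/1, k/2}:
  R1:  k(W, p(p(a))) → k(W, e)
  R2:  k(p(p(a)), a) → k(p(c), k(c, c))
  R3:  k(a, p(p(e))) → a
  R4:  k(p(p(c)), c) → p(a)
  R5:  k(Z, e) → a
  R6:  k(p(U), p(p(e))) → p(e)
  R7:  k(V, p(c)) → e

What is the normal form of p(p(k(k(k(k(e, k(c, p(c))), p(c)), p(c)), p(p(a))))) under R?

1. p(p(k(k(k(k(e, k(c, p(c))), p(c)), p(c)), p(p(a)))))  →  p(p(k(k(k(k(e, k(c, p(c))), p(c)), p(c)), e)))   [R1 at 1.1]
2. p(p(k(k(k(k(e, k(c, p(c))), p(c)), p(c)), e)))  →  p(p(a))   [R5 at 1.1]

p(p(a))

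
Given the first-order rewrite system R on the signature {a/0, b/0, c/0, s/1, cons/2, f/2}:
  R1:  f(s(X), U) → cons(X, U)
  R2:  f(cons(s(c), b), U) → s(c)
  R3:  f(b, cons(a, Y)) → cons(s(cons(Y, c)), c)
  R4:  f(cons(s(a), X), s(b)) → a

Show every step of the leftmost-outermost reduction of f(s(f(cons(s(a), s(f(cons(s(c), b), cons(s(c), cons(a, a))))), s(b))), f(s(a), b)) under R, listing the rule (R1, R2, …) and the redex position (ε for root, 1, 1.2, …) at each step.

cons(a, cons(a, b))

1. f(s(f(cons(s(a), s(f(cons(s(c), b), cons(s(c), cons(a, a))))), s(b))), f(s(a), b))  →  cons(f(cons(s(a), s(f(cons(s(c), b), cons(s(c), cons(a, a))))), s(b)), f(s(a), b))   [R1 at ε]
2. cons(f(cons(s(a), s(f(cons(s(c), b), cons(s(c), cons(a, a))))), s(b)), f(s(a), b))  →  cons(a, f(s(a), b))   [R4 at 1]
3. cons(a, f(s(a), b))  →  cons(a, cons(a, b))   [R1 at 2]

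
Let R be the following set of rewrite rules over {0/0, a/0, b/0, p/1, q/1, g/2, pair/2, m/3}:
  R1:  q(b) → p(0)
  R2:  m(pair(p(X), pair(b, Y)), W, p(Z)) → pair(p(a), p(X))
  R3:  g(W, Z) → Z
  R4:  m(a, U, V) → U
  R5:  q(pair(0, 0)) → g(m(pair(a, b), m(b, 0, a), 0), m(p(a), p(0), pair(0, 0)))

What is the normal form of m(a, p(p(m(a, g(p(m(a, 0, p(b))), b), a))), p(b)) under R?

1. m(a, p(p(m(a, g(p(m(a, 0, p(b))), b), a))), p(b))  →  p(p(m(a, g(p(m(a, 0, p(b))), b), a)))   [R4 at ε]
2. p(p(m(a, g(p(m(a, 0, p(b))), b), a)))  →  p(p(g(p(m(a, 0, p(b))), b)))   [R4 at 1.1]
3. p(p(g(p(m(a, 0, p(b))), b)))  →  p(p(b))   [R3 at 1.1]

p(p(b))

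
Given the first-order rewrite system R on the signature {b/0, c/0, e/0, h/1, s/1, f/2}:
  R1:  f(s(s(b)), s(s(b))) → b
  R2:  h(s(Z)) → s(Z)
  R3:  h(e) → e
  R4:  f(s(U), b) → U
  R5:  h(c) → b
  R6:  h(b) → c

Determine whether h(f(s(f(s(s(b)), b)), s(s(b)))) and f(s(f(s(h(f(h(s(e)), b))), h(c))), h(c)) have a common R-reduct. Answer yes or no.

Reduce t₁ = h(f(s(f(s(s(b)), b)), s(s(b)))):
1. h(f(s(f(s(s(b)), b)), s(s(b))))  →  h(f(s(s(b)), s(s(b))))   [R4 at 1.1.1]
2. h(f(s(s(b)), s(s(b))))  →  h(b)   [R1 at 1]
3. h(b)  →  c   [R6 at ε]

Reduce t₂ = f(s(f(s(h(f(h(s(e)), b))), h(c))), h(c)):
1. f(s(f(s(h(f(h(s(e)), b))), h(c))), h(c))  →  f(s(f(s(h(f(s(e), b))), h(c))), h(c))   [R2 at 1.1.1.1.1.1]
2. f(s(f(s(h(f(s(e), b))), h(c))), h(c))  →  f(s(f(s(h(e)), h(c))), h(c))   [R4 at 1.1.1.1.1]
3. f(s(f(s(h(e)), h(c))), h(c))  →  f(s(f(s(e), h(c))), h(c))   [R3 at 1.1.1.1]
4. f(s(f(s(e), h(c))), h(c))  →  f(s(f(s(e), b)), h(c))   [R5 at 1.1.2]
5. f(s(f(s(e), b)), h(c))  →  f(s(e), h(c))   [R4 at 1.1]
6. f(s(e), h(c))  →  f(s(e), b)   [R5 at 2]
7. f(s(e), b)  →  e   [R4 at ε]

no — NF(t₁) = c, NF(t₂) = e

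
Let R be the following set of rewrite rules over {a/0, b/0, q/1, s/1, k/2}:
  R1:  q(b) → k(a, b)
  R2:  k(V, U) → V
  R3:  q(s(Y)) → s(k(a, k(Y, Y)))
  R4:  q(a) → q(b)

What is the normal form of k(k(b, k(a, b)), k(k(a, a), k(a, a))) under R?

b

1. k(k(b, k(a, b)), k(k(a, a), k(a, a)))  →  k(b, k(a, b))   [R2 at ε]
2. k(b, k(a, b))  →  b   [R2 at ε]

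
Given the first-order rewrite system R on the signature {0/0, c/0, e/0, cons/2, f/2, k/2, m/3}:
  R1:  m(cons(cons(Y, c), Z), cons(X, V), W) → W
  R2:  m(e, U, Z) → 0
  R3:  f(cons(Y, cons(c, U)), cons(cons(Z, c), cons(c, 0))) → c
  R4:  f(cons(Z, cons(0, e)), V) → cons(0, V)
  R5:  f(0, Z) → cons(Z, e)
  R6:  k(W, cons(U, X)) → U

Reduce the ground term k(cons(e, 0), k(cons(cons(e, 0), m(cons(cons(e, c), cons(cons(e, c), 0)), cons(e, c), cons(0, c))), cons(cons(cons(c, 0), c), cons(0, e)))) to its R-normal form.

1. k(cons(e, 0), k(cons(cons(e, 0), m(cons(cons(e, c), cons(cons(e, c), 0)), cons(e, c), cons(0, c))), cons(cons(cons(c, 0), c), cons(0, e))))  →  k(cons(e, 0), cons(cons(c, 0), c))   [R6 at 2]
2. k(cons(e, 0), cons(cons(c, 0), c))  →  cons(c, 0)   [R6 at ε]

cons(c, 0)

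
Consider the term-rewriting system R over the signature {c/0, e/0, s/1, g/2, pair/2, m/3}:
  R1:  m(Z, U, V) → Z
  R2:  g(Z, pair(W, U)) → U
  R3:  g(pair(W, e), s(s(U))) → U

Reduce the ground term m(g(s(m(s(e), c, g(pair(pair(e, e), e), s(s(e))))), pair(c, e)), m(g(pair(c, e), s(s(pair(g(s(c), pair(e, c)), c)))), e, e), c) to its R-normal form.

1. m(g(s(m(s(e), c, g(pair(pair(e, e), e), s(s(e))))), pair(c, e)), m(g(pair(c, e), s(s(pair(g(s(c), pair(e, c)), c)))), e, e), c)  →  g(s(m(s(e), c, g(pair(pair(e, e), e), s(s(e))))), pair(c, e))   [R1 at ε]
2. g(s(m(s(e), c, g(pair(pair(e, e), e), s(s(e))))), pair(c, e))  →  e   [R2 at ε]

e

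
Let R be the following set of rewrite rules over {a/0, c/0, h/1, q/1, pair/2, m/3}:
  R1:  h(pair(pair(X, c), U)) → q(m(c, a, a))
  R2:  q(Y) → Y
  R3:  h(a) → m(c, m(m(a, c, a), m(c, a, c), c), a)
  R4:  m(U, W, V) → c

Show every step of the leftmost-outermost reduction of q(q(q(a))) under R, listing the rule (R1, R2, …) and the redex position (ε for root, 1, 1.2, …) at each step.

a

1. q(q(q(a)))  →  q(q(a))   [R2 at ε]
2. q(q(a))  →  q(a)   [R2 at ε]
3. q(a)  →  a   [R2 at ε]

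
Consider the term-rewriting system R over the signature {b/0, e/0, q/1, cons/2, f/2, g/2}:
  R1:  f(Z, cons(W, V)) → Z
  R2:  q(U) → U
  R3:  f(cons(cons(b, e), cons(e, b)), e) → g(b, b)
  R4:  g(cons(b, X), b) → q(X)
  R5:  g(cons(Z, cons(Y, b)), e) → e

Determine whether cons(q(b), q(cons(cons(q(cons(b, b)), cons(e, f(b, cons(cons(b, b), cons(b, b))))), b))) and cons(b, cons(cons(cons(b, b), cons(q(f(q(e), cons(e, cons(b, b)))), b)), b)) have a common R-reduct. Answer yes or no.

yes — NF(t₁) = cons(b, cons(cons(cons(b, b), cons(e, b)), b)), NF(t₂) = cons(b, cons(cons(cons(b, b), cons(e, b)), b))

Reduce t₁ = cons(q(b), q(cons(cons(q(cons(b, b)), cons(e, f(b, cons(cons(b, b), cons(b, b))))), b))):
1. cons(q(b), q(cons(cons(q(cons(b, b)), cons(e, f(b, cons(cons(b, b), cons(b, b))))), b)))  →  cons(b, q(cons(cons(q(cons(b, b)), cons(e, f(b, cons(cons(b, b), cons(b, b))))), b)))   [R2 at 1]
2. cons(b, q(cons(cons(q(cons(b, b)), cons(e, f(b, cons(cons(b, b), cons(b, b))))), b)))  →  cons(b, cons(cons(q(cons(b, b)), cons(e, f(b, cons(cons(b, b), cons(b, b))))), b))   [R2 at 2]
3. cons(b, cons(cons(q(cons(b, b)), cons(e, f(b, cons(cons(b, b), cons(b, b))))), b))  →  cons(b, cons(cons(cons(b, b), cons(e, f(b, cons(cons(b, b), cons(b, b))))), b))   [R2 at 2.1.1]
4. cons(b, cons(cons(cons(b, b), cons(e, f(b, cons(cons(b, b), cons(b, b))))), b))  →  cons(b, cons(cons(cons(b, b), cons(e, b)), b))   [R1 at 2.1.2.2]

Reduce t₂ = cons(b, cons(cons(cons(b, b), cons(q(f(q(e), cons(e, cons(b, b)))), b)), b)):
1. cons(b, cons(cons(cons(b, b), cons(q(f(q(e), cons(e, cons(b, b)))), b)), b))  →  cons(b, cons(cons(cons(b, b), cons(f(q(e), cons(e, cons(b, b))), b)), b))   [R2 at 2.1.2.1]
2. cons(b, cons(cons(cons(b, b), cons(f(q(e), cons(e, cons(b, b))), b)), b))  →  cons(b, cons(cons(cons(b, b), cons(q(e), b)), b))   [R1 at 2.1.2.1]
3. cons(b, cons(cons(cons(b, b), cons(q(e), b)), b))  →  cons(b, cons(cons(cons(b, b), cons(e, b)), b))   [R2 at 2.1.2.1]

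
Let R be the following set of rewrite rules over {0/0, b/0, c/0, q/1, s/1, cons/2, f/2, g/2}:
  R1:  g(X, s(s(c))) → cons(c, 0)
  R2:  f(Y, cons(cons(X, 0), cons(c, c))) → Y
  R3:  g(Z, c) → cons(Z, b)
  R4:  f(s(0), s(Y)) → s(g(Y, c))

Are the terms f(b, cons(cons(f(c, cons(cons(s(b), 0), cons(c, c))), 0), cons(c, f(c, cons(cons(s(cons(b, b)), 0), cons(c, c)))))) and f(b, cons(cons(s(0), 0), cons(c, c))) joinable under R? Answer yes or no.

yes — NF(t₁) = b, NF(t₂) = b

Reduce t₁ = f(b, cons(cons(f(c, cons(cons(s(b), 0), cons(c, c))), 0), cons(c, f(c, cons(cons(s(cons(b, b)), 0), cons(c, c)))))):
1. f(b, cons(cons(f(c, cons(cons(s(b), 0), cons(c, c))), 0), cons(c, f(c, cons(cons(s(cons(b, b)), 0), cons(c, c))))))  →  f(b, cons(cons(c, 0), cons(c, f(c, cons(cons(s(cons(b, b)), 0), cons(c, c))))))   [R2 at 2.1.1]
2. f(b, cons(cons(c, 0), cons(c, f(c, cons(cons(s(cons(b, b)), 0), cons(c, c))))))  →  f(b, cons(cons(c, 0), cons(c, c)))   [R2 at 2.2.2]
3. f(b, cons(cons(c, 0), cons(c, c)))  →  b   [R2 at ε]

Reduce t₂ = f(b, cons(cons(s(0), 0), cons(c, c))):
1. f(b, cons(cons(s(0), 0), cons(c, c)))  →  b   [R2 at ε]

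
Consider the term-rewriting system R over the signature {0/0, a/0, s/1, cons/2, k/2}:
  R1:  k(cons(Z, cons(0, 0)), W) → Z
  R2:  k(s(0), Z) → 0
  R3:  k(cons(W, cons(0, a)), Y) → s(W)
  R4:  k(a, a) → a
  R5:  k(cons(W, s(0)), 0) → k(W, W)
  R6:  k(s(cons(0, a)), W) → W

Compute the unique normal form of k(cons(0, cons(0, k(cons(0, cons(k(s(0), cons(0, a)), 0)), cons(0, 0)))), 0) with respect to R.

1. k(cons(0, cons(0, k(cons(0, cons(k(s(0), cons(0, a)), 0)), cons(0, 0)))), 0)  →  k(cons(0, cons(0, k(cons(0, cons(0, 0)), cons(0, 0)))), 0)   [R2 at 1.2.2.1.2.1]
2. k(cons(0, cons(0, k(cons(0, cons(0, 0)), cons(0, 0)))), 0)  →  k(cons(0, cons(0, 0)), 0)   [R1 at 1.2.2]
3. k(cons(0, cons(0, 0)), 0)  →  0   [R1 at ε]

0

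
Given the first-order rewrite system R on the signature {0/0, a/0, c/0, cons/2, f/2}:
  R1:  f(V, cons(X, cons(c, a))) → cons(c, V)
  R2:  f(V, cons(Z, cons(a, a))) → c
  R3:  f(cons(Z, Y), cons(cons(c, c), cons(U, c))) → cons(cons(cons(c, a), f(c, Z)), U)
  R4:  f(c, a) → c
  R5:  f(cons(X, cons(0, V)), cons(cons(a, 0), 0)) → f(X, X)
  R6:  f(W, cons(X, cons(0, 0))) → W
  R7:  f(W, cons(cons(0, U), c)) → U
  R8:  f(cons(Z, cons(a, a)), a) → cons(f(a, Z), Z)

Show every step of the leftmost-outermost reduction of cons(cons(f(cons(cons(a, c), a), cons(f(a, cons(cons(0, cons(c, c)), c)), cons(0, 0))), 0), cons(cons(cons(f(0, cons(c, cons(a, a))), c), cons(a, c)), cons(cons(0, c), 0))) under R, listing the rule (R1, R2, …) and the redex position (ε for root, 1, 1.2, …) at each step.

1. cons(cons(f(cons(cons(a, c), a), cons(f(a, cons(cons(0, cons(c, c)), c)), cons(0, 0))), 0), cons(cons(cons(f(0, cons(c, cons(a, a))), c), cons(a, c)), cons(cons(0, c), 0)))  →  cons(cons(cons(cons(a, c), a), 0), cons(cons(cons(f(0, cons(c, cons(a, a))), c), cons(a, c)), cons(cons(0, c), 0)))   [R6 at 1.1]
2. cons(cons(cons(cons(a, c), a), 0), cons(cons(cons(f(0, cons(c, cons(a, a))), c), cons(a, c)), cons(cons(0, c), 0)))  →  cons(cons(cons(cons(a, c), a), 0), cons(cons(cons(c, c), cons(a, c)), cons(cons(0, c), 0)))   [R2 at 2.1.1.1]

cons(cons(cons(cons(a, c), a), 0), cons(cons(cons(c, c), cons(a, c)), cons(cons(0, c), 0)))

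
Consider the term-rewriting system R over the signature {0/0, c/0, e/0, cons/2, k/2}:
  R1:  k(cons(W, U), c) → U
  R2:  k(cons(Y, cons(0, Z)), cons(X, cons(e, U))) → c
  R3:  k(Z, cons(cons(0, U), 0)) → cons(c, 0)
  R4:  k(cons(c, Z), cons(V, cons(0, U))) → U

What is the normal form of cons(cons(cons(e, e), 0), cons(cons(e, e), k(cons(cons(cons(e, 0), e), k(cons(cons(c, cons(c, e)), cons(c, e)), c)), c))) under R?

cons(cons(cons(e, e), 0), cons(cons(e, e), cons(c, e)))

1. cons(cons(cons(e, e), 0), cons(cons(e, e), k(cons(cons(cons(e, 0), e), k(cons(cons(c, cons(c, e)), cons(c, e)), c)), c)))  →  cons(cons(cons(e, e), 0), cons(cons(e, e), k(cons(cons(c, cons(c, e)), cons(c, e)), c)))   [R1 at 2.2]
2. cons(cons(cons(e, e), 0), cons(cons(e, e), k(cons(cons(c, cons(c, e)), cons(c, e)), c)))  →  cons(cons(cons(e, e), 0), cons(cons(e, e), cons(c, e)))   [R1 at 2.2]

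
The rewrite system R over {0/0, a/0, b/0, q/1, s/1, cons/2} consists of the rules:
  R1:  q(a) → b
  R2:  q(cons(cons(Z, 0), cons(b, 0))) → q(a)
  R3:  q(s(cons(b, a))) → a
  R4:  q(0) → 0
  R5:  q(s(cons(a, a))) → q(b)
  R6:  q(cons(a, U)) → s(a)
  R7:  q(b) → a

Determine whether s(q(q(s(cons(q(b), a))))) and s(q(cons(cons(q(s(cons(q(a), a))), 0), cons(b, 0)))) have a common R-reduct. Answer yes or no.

yes — NF(t₁) = s(b), NF(t₂) = s(b)

Reduce t₁ = s(q(q(s(cons(q(b), a))))):
1. s(q(q(s(cons(q(b), a)))))  →  s(q(q(s(cons(a, a)))))   [R7 at 1.1.1.1.1]
2. s(q(q(s(cons(a, a)))))  →  s(q(q(b)))   [R5 at 1.1]
3. s(q(q(b)))  →  s(q(a))   [R7 at 1.1]
4. s(q(a))  →  s(b)   [R1 at 1]

Reduce t₂ = s(q(cons(cons(q(s(cons(q(a), a))), 0), cons(b, 0)))):
1. s(q(cons(cons(q(s(cons(q(a), a))), 0), cons(b, 0))))  →  s(q(a))   [R2 at 1]
2. s(q(a))  →  s(b)   [R1 at 1]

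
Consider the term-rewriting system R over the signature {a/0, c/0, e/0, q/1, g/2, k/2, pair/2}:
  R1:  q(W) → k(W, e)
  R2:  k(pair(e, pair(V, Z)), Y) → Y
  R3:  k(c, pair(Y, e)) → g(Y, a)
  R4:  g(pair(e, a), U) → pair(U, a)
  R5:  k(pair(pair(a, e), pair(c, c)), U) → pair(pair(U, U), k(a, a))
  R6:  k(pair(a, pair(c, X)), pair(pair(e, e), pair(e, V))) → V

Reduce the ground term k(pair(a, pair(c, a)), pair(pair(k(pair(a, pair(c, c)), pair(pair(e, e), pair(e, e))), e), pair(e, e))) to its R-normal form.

e

1. k(pair(a, pair(c, a)), pair(pair(k(pair(a, pair(c, c)), pair(pair(e, e), pair(e, e))), e), pair(e, e)))  →  k(pair(a, pair(c, a)), pair(pair(e, e), pair(e, e)))   [R6 at 2.1.1]
2. k(pair(a, pair(c, a)), pair(pair(e, e), pair(e, e)))  →  e   [R6 at ε]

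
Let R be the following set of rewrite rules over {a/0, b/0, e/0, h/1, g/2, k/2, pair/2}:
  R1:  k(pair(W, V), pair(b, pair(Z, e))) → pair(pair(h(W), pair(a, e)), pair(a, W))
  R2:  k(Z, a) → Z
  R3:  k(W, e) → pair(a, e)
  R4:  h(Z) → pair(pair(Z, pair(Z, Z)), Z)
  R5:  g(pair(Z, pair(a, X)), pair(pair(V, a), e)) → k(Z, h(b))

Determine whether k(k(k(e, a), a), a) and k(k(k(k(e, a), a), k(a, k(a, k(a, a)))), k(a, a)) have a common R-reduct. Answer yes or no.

Reduce t₁ = k(k(k(e, a), a), a):
1. k(k(k(e, a), a), a)  →  k(k(e, a), a)   [R2 at ε]
2. k(k(e, a), a)  →  k(e, a)   [R2 at ε]
3. k(e, a)  →  e   [R2 at ε]

Reduce t₂ = k(k(k(k(e, a), a), k(a, k(a, k(a, a)))), k(a, a)):
1. k(k(k(k(e, a), a), k(a, k(a, k(a, a)))), k(a, a))  →  k(k(k(e, a), k(a, k(a, k(a, a)))), k(a, a))   [R2 at 1.1]
2. k(k(k(e, a), k(a, k(a, k(a, a)))), k(a, a))  →  k(k(e, k(a, k(a, k(a, a)))), k(a, a))   [R2 at 1.1]
3. k(k(e, k(a, k(a, k(a, a)))), k(a, a))  →  k(k(e, k(a, k(a, a))), k(a, a))   [R2 at 1.2.2.2]
4. k(k(e, k(a, k(a, a))), k(a, a))  →  k(k(e, k(a, a)), k(a, a))   [R2 at 1.2.2]
5. k(k(e, k(a, a)), k(a, a))  →  k(k(e, a), k(a, a))   [R2 at 1.2]
6. k(k(e, a), k(a, a))  →  k(e, k(a, a))   [R2 at 1]
7. k(e, k(a, a))  →  k(e, a)   [R2 at 2]
8. k(e, a)  →  e   [R2 at ε]

yes — NF(t₁) = e, NF(t₂) = e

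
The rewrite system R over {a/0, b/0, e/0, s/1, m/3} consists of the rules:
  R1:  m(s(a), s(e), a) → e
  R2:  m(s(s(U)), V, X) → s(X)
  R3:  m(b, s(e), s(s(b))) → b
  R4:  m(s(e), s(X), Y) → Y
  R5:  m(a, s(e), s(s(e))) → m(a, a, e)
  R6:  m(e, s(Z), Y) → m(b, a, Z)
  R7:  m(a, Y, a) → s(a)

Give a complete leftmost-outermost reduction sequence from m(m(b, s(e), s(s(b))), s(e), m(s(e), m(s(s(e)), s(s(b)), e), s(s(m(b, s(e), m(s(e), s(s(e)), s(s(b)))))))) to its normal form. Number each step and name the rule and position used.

1. m(m(b, s(e), s(s(b))), s(e), m(s(e), m(s(s(e)), s(s(b)), e), s(s(m(b, s(e), m(s(e), s(s(e)), s(s(b))))))))  →  m(b, s(e), m(s(e), m(s(s(e)), s(s(b)), e), s(s(m(b, s(e), m(s(e), s(s(e)), s(s(b))))))))   [R3 at 1]
2. m(b, s(e), m(s(e), m(s(s(e)), s(s(b)), e), s(s(m(b, s(e), m(s(e), s(s(e)), s(s(b))))))))  →  m(b, s(e), m(s(e), s(e), s(s(m(b, s(e), m(s(e), s(s(e)), s(s(b))))))))   [R2 at 3.2]
3. m(b, s(e), m(s(e), s(e), s(s(m(b, s(e), m(s(e), s(s(e)), s(s(b))))))))  →  m(b, s(e), s(s(m(b, s(e), m(s(e), s(s(e)), s(s(b)))))))   [R4 at 3]
4. m(b, s(e), s(s(m(b, s(e), m(s(e), s(s(e)), s(s(b)))))))  →  m(b, s(e), s(s(m(b, s(e), s(s(b))))))   [R4 at 3.1.1.3]
5. m(b, s(e), s(s(m(b, s(e), s(s(b))))))  →  m(b, s(e), s(s(b)))   [R3 at 3.1.1]
6. m(b, s(e), s(s(b)))  →  b   [R3 at ε]

b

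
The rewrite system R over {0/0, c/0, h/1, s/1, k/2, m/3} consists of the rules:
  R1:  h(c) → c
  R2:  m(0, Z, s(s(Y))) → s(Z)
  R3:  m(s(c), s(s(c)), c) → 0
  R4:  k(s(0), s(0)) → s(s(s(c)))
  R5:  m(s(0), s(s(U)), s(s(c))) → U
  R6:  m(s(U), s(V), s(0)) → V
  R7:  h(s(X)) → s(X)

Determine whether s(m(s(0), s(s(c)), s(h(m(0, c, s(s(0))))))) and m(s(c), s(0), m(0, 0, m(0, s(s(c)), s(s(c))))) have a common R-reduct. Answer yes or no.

Reduce t₁ = s(m(s(0), s(s(c)), s(h(m(0, c, s(s(0))))))):
1. s(m(s(0), s(s(c)), s(h(m(0, c, s(s(0)))))))  →  s(m(s(0), s(s(c)), s(h(s(c)))))   [R2 at 1.3.1.1]
2. s(m(s(0), s(s(c)), s(h(s(c)))))  →  s(m(s(0), s(s(c)), s(s(c))))   [R7 at 1.3.1]
3. s(m(s(0), s(s(c)), s(s(c))))  →  s(c)   [R5 at 1]

Reduce t₂ = m(s(c), s(0), m(0, 0, m(0, s(s(c)), s(s(c))))):
1. m(s(c), s(0), m(0, 0, m(0, s(s(c)), s(s(c)))))  →  m(s(c), s(0), m(0, 0, s(s(s(c)))))   [R2 at 3.3]
2. m(s(c), s(0), m(0, 0, s(s(s(c)))))  →  m(s(c), s(0), s(0))   [R2 at 3]
3. m(s(c), s(0), s(0))  →  0   [R6 at ε]

no — NF(t₁) = s(c), NF(t₂) = 0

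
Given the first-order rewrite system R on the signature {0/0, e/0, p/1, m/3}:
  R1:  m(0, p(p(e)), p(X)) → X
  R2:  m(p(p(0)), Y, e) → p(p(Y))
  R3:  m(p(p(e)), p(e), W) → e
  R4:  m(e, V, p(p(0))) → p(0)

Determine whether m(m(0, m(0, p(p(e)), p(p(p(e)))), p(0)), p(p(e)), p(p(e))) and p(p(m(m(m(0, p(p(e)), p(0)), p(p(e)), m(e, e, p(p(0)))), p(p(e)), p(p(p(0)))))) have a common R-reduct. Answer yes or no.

no — NF(t₁) = p(e), NF(t₂) = p(p(p(p(0))))

Reduce t₁ = m(m(0, m(0, p(p(e)), p(p(p(e)))), p(0)), p(p(e)), p(p(e))):
1. m(m(0, m(0, p(p(e)), p(p(p(e)))), p(0)), p(p(e)), p(p(e)))  →  m(m(0, p(p(e)), p(0)), p(p(e)), p(p(e)))   [R1 at 1.2]
2. m(m(0, p(p(e)), p(0)), p(p(e)), p(p(e)))  →  m(0, p(p(e)), p(p(e)))   [R1 at 1]
3. m(0, p(p(e)), p(p(e)))  →  p(e)   [R1 at ε]

Reduce t₂ = p(p(m(m(m(0, p(p(e)), p(0)), p(p(e)), m(e, e, p(p(0)))), p(p(e)), p(p(p(0)))))):
1. p(p(m(m(m(0, p(p(e)), p(0)), p(p(e)), m(e, e, p(p(0)))), p(p(e)), p(p(p(0))))))  →  p(p(m(m(0, p(p(e)), m(e, e, p(p(0)))), p(p(e)), p(p(p(0))))))   [R1 at 1.1.1.1]
2. p(p(m(m(0, p(p(e)), m(e, e, p(p(0)))), p(p(e)), p(p(p(0))))))  →  p(p(m(m(0, p(p(e)), p(0)), p(p(e)), p(p(p(0))))))   [R4 at 1.1.1.3]
3. p(p(m(m(0, p(p(e)), p(0)), p(p(e)), p(p(p(0))))))  →  p(p(m(0, p(p(e)), p(p(p(0))))))   [R1 at 1.1.1]
4. p(p(m(0, p(p(e)), p(p(p(0))))))  →  p(p(p(p(0))))   [R1 at 1.1]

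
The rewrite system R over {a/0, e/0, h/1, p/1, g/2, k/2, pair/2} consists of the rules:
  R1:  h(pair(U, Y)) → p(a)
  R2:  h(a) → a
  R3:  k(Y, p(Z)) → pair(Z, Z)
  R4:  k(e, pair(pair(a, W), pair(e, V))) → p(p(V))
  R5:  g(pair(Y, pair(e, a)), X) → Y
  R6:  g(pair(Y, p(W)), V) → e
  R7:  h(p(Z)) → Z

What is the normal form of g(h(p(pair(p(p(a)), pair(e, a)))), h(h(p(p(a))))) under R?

p(p(a))

1. g(h(p(pair(p(p(a)), pair(e, a)))), h(h(p(p(a)))))  →  g(pair(p(p(a)), pair(e, a)), h(h(p(p(a)))))   [R7 at 1]
2. g(pair(p(p(a)), pair(e, a)), h(h(p(p(a)))))  →  p(p(a))   [R5 at ε]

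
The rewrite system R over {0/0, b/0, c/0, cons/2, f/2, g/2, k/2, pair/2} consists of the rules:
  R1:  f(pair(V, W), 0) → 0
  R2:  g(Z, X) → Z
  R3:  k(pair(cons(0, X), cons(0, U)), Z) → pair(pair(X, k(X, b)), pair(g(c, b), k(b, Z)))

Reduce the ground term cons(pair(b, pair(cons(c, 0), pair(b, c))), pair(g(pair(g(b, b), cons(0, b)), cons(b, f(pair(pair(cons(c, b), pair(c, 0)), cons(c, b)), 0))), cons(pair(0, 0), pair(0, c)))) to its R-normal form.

1. cons(pair(b, pair(cons(c, 0), pair(b, c))), pair(g(pair(g(b, b), cons(0, b)), cons(b, f(pair(pair(cons(c, b), pair(c, 0)), cons(c, b)), 0))), cons(pair(0, 0), pair(0, c))))  →  cons(pair(b, pair(cons(c, 0), pair(b, c))), pair(pair(g(b, b), cons(0, b)), cons(pair(0, 0), pair(0, c))))   [R2 at 2.1]
2. cons(pair(b, pair(cons(c, 0), pair(b, c))), pair(pair(g(b, b), cons(0, b)), cons(pair(0, 0), pair(0, c))))  →  cons(pair(b, pair(cons(c, 0), pair(b, c))), pair(pair(b, cons(0, b)), cons(pair(0, 0), pair(0, c))))   [R2 at 2.1.1]

cons(pair(b, pair(cons(c, 0), pair(b, c))), pair(pair(b, cons(0, b)), cons(pair(0, 0), pair(0, c))))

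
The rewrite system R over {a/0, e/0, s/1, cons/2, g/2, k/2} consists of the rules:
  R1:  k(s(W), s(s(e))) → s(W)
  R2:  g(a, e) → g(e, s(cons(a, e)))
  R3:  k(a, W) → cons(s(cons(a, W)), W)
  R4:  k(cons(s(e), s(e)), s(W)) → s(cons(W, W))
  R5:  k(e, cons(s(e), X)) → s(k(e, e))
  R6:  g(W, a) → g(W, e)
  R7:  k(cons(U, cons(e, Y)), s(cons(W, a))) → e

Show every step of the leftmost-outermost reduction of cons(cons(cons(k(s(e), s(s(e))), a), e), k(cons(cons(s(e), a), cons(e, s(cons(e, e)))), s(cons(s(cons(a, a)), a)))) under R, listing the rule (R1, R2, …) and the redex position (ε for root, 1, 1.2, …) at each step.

1. cons(cons(cons(k(s(e), s(s(e))), a), e), k(cons(cons(s(e), a), cons(e, s(cons(e, e)))), s(cons(s(cons(a, a)), a))))  →  cons(cons(cons(s(e), a), e), k(cons(cons(s(e), a), cons(e, s(cons(e, e)))), s(cons(s(cons(a, a)), a))))   [R1 at 1.1.1]
2. cons(cons(cons(s(e), a), e), k(cons(cons(s(e), a), cons(e, s(cons(e, e)))), s(cons(s(cons(a, a)), a))))  →  cons(cons(cons(s(e), a), e), e)   [R7 at 2]

cons(cons(cons(s(e), a), e), e)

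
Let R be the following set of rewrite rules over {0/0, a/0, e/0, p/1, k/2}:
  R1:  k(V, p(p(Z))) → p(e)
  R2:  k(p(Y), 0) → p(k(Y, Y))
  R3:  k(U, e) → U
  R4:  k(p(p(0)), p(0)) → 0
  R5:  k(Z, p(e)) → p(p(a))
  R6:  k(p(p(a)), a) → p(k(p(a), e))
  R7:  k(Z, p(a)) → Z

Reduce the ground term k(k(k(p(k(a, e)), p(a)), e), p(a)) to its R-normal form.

1. k(k(k(p(k(a, e)), p(a)), e), p(a))  →  k(k(p(k(a, e)), p(a)), e)   [R7 at ε]
2. k(k(p(k(a, e)), p(a)), e)  →  k(p(k(a, e)), p(a))   [R3 at ε]
3. k(p(k(a, e)), p(a))  →  p(k(a, e))   [R7 at ε]
4. p(k(a, e))  →  p(a)   [R3 at 1]

p(a)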